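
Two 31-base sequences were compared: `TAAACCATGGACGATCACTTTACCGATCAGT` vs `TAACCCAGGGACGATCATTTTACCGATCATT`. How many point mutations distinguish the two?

The sequences differ at positions 4, 8, 18, 30 (1-based) — 4 in total.

4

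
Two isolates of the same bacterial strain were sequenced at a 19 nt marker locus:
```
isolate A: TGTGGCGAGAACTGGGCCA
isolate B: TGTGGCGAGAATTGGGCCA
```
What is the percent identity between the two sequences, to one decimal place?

94.7%

Mismatch at position 12 (1-based): 1 of 19.
Identical positions: 18/19 = 94.74% → 94.7%.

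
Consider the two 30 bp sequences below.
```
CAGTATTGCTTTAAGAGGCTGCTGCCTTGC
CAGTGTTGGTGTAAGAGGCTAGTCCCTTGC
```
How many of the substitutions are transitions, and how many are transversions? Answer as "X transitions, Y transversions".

Transitions (purine↔purine or pyrimidine↔pyrimidine): 5 A→G, 21 G→A.
Transversions (purine↔pyrimidine): 9 C→G, 11 T→G, 22 C→G, 24 G→C.

2 transitions, 4 transversions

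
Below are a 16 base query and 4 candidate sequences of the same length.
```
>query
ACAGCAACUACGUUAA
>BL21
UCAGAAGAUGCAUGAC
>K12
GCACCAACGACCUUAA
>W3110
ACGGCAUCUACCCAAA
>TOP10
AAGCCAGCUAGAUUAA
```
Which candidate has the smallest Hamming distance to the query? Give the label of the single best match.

K12

BL21 differs at 8 positions; K12 differs at 4 positions; W3110 differs at 5 positions; TOP10 differs at 6 positions. The closest is K12.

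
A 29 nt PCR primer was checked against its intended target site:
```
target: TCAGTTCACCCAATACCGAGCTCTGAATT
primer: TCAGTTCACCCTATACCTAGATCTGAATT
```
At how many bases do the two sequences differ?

Comparing position by position, 3 bases differ: 12 (A/T), 18 (G/T), 21 (C/A).

3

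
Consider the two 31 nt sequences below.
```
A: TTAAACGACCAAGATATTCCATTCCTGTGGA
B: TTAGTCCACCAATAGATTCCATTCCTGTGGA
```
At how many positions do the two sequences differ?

Mismatches (1-based): position 4: A→G; position 5: A→T; position 7: G→C; position 13: G→T; position 15: T→G.

5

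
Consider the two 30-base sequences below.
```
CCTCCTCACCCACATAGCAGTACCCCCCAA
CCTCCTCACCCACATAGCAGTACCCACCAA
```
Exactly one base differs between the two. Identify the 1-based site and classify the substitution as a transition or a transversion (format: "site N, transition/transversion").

site 26, transversion

The sequences differ only at site 26: C→A (pyrimidine→purine), a transversion.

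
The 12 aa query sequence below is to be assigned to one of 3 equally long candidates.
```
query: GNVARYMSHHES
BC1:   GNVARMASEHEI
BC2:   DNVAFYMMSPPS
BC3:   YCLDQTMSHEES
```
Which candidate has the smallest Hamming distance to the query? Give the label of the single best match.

BC1

Hamming distances to query — BC1: 4; BC2: 6; BC3: 7.
Smallest is BC1 with 4 mismatches.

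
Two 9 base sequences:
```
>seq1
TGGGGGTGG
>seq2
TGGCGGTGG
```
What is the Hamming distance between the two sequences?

Mismatches (1-based): position 4: G→C.

1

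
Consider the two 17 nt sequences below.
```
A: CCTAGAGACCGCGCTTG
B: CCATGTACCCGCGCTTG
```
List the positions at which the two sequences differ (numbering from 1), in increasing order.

Scanning 1-based: 3: T/A; 4: A/T; 6: A/T; 7: G/A; 8: A/C.

3, 4, 6, 7, 8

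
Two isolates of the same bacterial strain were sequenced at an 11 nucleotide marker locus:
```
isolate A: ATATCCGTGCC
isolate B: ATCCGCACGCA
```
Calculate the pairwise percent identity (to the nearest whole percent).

6 positions differ (3, 4, 5, 7, 8, 11), so 5 of 11 match: 5/11 = 45.45%.

45%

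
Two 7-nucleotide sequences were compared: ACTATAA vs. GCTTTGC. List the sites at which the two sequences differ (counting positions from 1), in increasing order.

1, 4, 6, 7

Differences at site 1 (A→G), site 4 (A→T), site 6 (A→G), site 7 (A→C).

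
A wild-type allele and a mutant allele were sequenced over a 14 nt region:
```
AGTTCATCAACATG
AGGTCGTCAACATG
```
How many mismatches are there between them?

2

Comparing position by position, 2 sites differ: 3 (T/G), 6 (A/G).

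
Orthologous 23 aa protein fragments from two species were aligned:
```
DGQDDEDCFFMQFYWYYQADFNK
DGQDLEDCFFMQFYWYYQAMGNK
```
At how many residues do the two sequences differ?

3

Comparing position by position, 3 residues differ: 5 (D/L), 20 (D/M), 21 (F/G).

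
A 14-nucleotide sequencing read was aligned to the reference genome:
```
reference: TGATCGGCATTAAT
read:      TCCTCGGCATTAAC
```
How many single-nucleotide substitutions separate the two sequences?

The sequences differ at sites 2, 3, 14 (1-based) — 3 in total.

3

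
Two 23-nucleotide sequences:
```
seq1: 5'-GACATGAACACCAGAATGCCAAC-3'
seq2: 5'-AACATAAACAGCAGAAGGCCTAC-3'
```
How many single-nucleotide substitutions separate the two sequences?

The sequences differ at bases 1, 6, 11, 17, 21 (1-based) — 5 in total.

5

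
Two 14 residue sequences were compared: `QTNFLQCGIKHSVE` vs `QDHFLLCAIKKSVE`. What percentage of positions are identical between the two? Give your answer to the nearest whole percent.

Mismatches at positions 2, 3, 6, 8, 11 (1-based): 5 of 14.
Identical positions: 9/14 = 64.29% → 64%.

64%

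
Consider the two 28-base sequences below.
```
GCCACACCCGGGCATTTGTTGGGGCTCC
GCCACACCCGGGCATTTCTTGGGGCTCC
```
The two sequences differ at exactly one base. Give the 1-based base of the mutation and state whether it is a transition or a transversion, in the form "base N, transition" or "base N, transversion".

The sequences differ only at base 18: G→C (purine→pyrimidine), a transversion.

base 18, transversion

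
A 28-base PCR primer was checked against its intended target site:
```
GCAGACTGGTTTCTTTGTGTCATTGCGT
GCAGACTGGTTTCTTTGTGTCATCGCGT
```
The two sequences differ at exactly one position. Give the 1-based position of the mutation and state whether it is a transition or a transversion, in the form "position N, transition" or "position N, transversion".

position 24, transition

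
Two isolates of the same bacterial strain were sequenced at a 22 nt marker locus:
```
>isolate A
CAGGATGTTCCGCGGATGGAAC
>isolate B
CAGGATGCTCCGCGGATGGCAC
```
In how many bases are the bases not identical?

The sequences differ at bases 8, 20 (1-based) — 2 in total.

2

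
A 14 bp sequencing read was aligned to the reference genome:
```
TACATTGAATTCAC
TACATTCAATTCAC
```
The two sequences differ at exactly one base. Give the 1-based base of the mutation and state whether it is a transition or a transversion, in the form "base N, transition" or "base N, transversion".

Base 7 changes G→C. G is a purine and C is a pyrimidine, so this is a transversion.

base 7, transversion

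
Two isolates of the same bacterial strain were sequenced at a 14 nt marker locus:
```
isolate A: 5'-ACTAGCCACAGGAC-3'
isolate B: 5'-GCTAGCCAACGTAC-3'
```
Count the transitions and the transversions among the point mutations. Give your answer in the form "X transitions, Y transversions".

Transitions (purine↔purine or pyrimidine↔pyrimidine): 1 A→G.
Transversions (purine↔pyrimidine): 9 C→A, 10 A→C, 12 G→T.

1 transition, 3 transversions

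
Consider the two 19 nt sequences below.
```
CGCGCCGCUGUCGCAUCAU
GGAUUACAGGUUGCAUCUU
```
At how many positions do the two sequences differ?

Comparing position by position, 10 positions differ: 1 (C/G), 3 (C/A), 4 (G/U), 5 (C/U), 6 (C/A), 7 (G/C), 8 (C/A), 9 (U/G), 12 (C/U), 18 (A/U).

10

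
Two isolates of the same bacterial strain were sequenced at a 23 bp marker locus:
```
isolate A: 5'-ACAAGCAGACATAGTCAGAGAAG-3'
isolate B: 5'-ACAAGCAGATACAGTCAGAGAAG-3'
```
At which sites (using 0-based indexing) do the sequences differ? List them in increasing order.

9, 11

Differences at site 9 (C→T), site 11 (T→C).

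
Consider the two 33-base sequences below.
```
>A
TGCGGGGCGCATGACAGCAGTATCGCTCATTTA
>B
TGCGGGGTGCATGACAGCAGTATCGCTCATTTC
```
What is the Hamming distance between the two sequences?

2

The sequences differ at positions 8, 33 (1-based) — 2 in total.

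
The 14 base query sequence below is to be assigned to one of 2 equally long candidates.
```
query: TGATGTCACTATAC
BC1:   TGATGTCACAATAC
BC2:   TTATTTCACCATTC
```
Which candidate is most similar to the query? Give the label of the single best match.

BC1 differs at 1 site; BC2 differs at 4 sites. The closest is BC1.

BC1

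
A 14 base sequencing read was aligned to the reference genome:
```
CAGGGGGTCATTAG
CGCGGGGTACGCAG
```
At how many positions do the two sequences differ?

Mismatches (1-based): position 2: A→G; position 3: G→C; position 9: C→A; position 10: A→C; position 11: T→G; position 12: T→C.

6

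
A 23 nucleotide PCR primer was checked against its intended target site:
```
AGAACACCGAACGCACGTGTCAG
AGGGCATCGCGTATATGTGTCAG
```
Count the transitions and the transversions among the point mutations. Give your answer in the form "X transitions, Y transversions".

8 transitions, 1 transversion

Transitions (purine↔purine or pyrimidine↔pyrimidine): 3 A→G, 4 A→G, 7 C→T, 11 A→G, 12 C→T, 13 G→A, 14 C→T, 16 C→T.
Transversions (purine↔pyrimidine): 10 A→C.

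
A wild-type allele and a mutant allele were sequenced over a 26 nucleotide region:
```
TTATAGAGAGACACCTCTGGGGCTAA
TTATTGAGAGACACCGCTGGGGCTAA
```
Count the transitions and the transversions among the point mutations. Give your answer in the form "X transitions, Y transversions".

Transitions (purine↔purine or pyrimidine↔pyrimidine): none.
Transversions (purine↔pyrimidine): 5 A→T, 16 T→G.

0 transitions, 2 transversions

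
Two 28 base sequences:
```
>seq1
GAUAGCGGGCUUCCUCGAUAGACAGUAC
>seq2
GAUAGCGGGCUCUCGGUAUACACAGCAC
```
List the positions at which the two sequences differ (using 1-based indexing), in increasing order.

Differences at position 12 (U→C), position 13 (C→U), position 15 (U→G), position 16 (C→G), position 17 (G→U), position 21 (G→C), position 26 (U→C).

12, 13, 15, 16, 17, 21, 26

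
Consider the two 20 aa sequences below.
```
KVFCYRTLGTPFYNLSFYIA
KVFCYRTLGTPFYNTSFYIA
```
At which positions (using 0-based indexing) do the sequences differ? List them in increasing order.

14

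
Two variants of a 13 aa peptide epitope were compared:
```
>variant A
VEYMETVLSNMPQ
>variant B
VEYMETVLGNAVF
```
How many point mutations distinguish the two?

The sequences differ at positions 9, 11, 12, 13 (1-based) — 4 in total.

4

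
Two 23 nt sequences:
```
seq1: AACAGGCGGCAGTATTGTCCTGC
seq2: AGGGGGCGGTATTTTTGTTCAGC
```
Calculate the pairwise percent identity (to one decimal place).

Mismatches at positions 2, 3, 4, 10, 12, 14, 19, 21 (1-based): 8 of 23.
Identical positions: 15/23 = 65.22% → 65.2%.

65.2%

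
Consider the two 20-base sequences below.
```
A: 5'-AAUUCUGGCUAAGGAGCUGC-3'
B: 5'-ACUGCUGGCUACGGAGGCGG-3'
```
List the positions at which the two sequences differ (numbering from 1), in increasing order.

Differences at position 2 (A→C), position 4 (U→G), position 12 (A→C), position 17 (C→G), position 18 (U→C), position 20 (C→G).

2, 4, 12, 17, 18, 20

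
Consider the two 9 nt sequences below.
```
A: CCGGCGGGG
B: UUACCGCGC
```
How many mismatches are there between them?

The sequences differ at bases 1, 2, 3, 4, 7, 9 (1-based) — 6 in total.

6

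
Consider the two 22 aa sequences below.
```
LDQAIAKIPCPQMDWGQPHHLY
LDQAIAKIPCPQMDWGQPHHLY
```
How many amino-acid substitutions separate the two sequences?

The two sequences are identical at every position.

0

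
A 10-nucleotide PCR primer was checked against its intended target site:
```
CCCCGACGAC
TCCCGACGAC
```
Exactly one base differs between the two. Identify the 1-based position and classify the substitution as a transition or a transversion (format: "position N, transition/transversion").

The sequences differ only at position 1: C→T (pyrimidine→pyrimidine), a transition.

position 1, transition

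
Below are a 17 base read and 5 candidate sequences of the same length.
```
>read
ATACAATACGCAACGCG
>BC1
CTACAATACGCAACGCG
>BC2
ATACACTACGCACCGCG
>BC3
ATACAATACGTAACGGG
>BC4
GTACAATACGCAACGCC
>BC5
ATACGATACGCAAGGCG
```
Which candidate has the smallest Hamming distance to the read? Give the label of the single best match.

Hamming distances to read — BC1: 1; BC2: 2; BC3: 2; BC4: 2; BC5: 2.
Smallest is BC1 with 1 mismatch.

BC1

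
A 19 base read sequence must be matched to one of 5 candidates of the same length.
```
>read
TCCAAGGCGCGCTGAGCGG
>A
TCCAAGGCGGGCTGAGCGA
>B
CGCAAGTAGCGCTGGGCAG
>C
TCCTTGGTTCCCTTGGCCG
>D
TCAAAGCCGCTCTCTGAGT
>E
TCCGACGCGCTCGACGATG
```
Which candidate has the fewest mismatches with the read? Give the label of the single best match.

A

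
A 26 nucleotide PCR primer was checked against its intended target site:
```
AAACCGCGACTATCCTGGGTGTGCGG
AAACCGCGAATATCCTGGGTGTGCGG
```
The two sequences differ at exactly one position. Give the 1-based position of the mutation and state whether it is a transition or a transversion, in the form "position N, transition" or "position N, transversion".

The sequences differ only at position 10: C→A (pyrimidine→purine), a transversion.

position 10, transversion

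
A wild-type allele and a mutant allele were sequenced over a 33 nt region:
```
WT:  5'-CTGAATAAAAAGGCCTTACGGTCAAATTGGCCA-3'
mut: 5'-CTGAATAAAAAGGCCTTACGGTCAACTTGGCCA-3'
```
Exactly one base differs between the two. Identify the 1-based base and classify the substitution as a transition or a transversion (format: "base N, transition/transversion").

base 26, transversion

Base 26 changes A→C. A is a purine and C is a pyrimidine, so this is a transversion.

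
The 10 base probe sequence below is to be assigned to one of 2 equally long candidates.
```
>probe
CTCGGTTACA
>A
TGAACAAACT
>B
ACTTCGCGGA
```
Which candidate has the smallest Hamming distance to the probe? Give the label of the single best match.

Hamming distances to probe — A: 8; B: 9.
Smallest is A with 8 mismatches.

A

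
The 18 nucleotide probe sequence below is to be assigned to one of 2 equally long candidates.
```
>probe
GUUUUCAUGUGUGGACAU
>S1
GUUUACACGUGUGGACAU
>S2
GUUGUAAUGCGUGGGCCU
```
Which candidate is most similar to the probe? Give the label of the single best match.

S1

S1 differs at 2 positions; S2 differs at 5 positions. The closest is S1.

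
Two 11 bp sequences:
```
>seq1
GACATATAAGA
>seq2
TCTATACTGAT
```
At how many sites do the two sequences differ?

8

Comparing position by position, 8 sites differ: 1 (G/T), 2 (A/C), 3 (C/T), 7 (T/C), 8 (A/T), 9 (A/G), 10 (G/A), 11 (A/T).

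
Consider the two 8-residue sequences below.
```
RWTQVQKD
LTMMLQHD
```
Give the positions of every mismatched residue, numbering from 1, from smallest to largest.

Scanning 1-based: 1: R/L; 2: W/T; 3: T/M; 4: Q/M; 5: V/L; 7: K/H.

1, 2, 3, 4, 5, 7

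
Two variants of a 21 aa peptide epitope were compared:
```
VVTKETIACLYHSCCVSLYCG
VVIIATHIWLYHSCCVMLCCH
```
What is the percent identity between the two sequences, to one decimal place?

Mismatches at positions 3, 4, 5, 7, 8, 9, 17, 19, 21 (1-based): 9 of 21.
Identical positions: 12/21 = 57.14% → 57.1%.

57.1%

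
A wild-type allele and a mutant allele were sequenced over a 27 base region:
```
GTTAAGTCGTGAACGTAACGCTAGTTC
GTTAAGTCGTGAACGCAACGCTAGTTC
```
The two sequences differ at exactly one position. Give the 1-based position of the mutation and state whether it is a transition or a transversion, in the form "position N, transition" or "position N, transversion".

position 16, transition

Position 16 changes T→C. T is a pyrimidine and C is a pyrimidine, so this is a transition.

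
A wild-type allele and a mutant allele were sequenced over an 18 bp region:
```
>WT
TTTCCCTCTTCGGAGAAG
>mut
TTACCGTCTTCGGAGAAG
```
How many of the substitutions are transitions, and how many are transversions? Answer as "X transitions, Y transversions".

0 transitions, 2 transversions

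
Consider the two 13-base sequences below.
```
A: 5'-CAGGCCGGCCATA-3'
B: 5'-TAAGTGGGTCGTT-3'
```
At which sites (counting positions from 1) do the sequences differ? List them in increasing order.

Scanning 1-based: 1: C/T; 3: G/A; 5: C/T; 6: C/G; 9: C/T; 11: A/G; 13: A/T.

1, 3, 5, 6, 9, 11, 13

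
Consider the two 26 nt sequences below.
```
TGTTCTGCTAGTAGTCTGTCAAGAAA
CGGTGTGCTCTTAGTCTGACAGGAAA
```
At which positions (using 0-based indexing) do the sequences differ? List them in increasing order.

0, 2, 4, 9, 10, 18, 21

Differences at position 0 (T→C), position 2 (T→G), position 4 (C→G), position 9 (A→C), position 10 (G→T), position 18 (T→A), position 21 (A→G).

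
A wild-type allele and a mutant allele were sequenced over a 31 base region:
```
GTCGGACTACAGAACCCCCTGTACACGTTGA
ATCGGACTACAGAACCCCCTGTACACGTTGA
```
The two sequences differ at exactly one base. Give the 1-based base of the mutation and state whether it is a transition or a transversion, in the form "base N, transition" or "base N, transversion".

base 1, transition

Base 1 changes G→A. G is a purine and A is a purine, so this is a transition.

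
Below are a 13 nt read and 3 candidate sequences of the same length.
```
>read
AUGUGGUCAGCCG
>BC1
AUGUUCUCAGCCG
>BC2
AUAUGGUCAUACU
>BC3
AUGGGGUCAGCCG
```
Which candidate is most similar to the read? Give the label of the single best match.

BC3

Hamming distances to read — BC1: 2; BC2: 4; BC3: 1.
Smallest is BC3 with 1 mismatch.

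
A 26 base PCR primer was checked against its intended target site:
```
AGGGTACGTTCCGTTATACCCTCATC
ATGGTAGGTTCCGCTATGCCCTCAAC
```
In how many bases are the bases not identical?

5

The sequences differ at bases 2, 7, 14, 18, 25 (1-based) — 5 in total.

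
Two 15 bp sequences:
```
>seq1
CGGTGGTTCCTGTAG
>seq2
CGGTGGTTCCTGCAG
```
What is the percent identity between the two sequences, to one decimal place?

Mismatch at position 13 (1-based): 1 of 15.
Identical positions: 14/15 = 93.33% → 93.3%.

93.3%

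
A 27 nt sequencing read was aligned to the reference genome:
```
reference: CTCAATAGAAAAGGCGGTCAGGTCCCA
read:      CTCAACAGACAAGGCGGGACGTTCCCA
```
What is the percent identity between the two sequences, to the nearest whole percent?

6 positions differ (6, 10, 18, 19, 20, 22), so 21 of 27 match: 21/27 = 77.78%.

78%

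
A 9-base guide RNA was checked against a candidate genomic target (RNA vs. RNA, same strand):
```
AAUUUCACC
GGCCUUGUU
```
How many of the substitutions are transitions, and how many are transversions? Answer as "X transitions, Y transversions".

Transitions (purine↔purine or pyrimidine↔pyrimidine): 1 A→G, 2 A→G, 3 U→C, 4 U→C, 6 C→U, 7 A→G, 8 C→U, 9 C→U.
Transversions (purine↔pyrimidine): none.

8 transitions, 0 transversions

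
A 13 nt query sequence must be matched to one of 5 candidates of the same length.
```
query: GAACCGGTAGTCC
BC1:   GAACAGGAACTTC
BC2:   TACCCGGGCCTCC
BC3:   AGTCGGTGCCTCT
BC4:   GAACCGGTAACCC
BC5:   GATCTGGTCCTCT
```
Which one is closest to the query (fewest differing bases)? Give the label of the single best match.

BC1 differs at 4 bases; BC2 differs at 5 bases; BC3 differs at 9 bases; BC4 differs at 2 bases; BC5 differs at 5 bases. The closest is BC4.

BC4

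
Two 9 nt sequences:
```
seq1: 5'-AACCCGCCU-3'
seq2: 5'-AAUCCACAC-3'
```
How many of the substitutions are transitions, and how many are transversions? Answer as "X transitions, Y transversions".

Mismatches (1-based):
base 3: C→U (pyrimidine→pyrimidine, transition)
base 6: G→A (purine→purine, transition)
base 8: C→A (pyrimidine→purine, transversion)
base 9: U→C (pyrimidine→pyrimidine, transition)

3 transitions, 1 transversion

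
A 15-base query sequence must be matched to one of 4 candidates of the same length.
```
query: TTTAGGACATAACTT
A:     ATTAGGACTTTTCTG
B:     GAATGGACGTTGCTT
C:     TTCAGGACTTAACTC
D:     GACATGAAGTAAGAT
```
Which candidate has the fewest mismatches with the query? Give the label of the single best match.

Hamming distances to query — A: 5; B: 7; C: 3; D: 8.
Smallest is C with 3 mismatches.

C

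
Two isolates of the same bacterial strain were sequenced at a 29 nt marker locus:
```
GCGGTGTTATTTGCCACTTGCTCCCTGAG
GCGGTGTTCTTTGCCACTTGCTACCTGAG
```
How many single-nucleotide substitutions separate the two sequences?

2

The sequences differ at bases 9, 23 (1-based) — 2 in total.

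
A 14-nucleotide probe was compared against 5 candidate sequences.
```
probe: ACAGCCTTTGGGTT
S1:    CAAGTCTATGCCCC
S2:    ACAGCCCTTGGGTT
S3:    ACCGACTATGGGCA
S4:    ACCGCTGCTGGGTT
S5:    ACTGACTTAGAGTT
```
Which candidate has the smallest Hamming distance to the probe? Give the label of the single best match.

S1 differs at 8 sites; S2 differs at 1 site; S3 differs at 5 sites; S4 differs at 4 sites; S5 differs at 4 sites. The closest is S2.

S2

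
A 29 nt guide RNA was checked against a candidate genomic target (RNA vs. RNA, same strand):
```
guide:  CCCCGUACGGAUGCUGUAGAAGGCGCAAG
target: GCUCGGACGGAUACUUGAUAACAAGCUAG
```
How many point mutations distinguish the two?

11

Comparing position by position, 11 positions differ: 1 (C/G), 3 (C/U), 6 (U/G), 13 (G/A), 16 (G/U), 17 (U/G), 19 (G/U), 22 (G/C), 23 (G/A), 24 (C/A), 27 (A/U).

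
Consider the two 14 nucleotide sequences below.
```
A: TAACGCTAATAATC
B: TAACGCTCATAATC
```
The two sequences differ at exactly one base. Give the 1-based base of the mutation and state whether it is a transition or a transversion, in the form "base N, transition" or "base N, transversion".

base 8, transversion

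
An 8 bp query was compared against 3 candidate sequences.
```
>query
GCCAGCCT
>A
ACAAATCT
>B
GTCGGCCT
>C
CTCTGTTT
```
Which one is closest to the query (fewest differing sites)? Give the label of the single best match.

Hamming distances to query — A: 4; B: 2; C: 5.
Smallest is B with 2 mismatches.

B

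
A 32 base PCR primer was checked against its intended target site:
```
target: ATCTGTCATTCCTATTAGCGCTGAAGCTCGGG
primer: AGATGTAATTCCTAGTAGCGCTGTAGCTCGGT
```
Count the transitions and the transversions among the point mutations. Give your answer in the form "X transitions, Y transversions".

Mismatches (1-based):
position 2: T→G (pyrimidine→purine, transversion)
position 3: C→A (pyrimidine→purine, transversion)
position 7: C→A (pyrimidine→purine, transversion)
position 15: T→G (pyrimidine→purine, transversion)
position 24: A→T (purine→pyrimidine, transversion)
position 32: G→T (purine→pyrimidine, transversion)

0 transitions, 6 transversions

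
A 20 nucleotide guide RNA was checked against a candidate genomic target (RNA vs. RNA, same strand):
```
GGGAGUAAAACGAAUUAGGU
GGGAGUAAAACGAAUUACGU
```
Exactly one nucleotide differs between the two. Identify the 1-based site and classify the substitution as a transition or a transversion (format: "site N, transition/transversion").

Site 18 changes G→C. G is a purine and C is a pyrimidine, so this is a transversion.

site 18, transversion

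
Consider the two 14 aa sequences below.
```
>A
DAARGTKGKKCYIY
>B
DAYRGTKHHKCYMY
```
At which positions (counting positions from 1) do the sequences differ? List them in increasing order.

3, 8, 9, 13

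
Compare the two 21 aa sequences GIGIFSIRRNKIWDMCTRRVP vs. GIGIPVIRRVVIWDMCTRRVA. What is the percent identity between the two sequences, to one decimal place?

76.2%

Mismatches at positions 5, 6, 10, 11, 21 (1-based): 5 of 21.
Identical positions: 16/21 = 76.19% → 76.2%.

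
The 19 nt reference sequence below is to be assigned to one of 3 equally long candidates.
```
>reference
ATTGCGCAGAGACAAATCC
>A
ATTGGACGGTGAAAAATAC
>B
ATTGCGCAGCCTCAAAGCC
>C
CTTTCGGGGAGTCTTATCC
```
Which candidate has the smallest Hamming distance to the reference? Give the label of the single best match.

Hamming distances to reference — A: 6; B: 4; C: 7.
Smallest is B with 4 mismatches.

B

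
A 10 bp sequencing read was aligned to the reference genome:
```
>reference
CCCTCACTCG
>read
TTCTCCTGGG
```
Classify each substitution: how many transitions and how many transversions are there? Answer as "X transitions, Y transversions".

Transitions (purine↔purine or pyrimidine↔pyrimidine): 1 C→T, 2 C→T, 7 C→T.
Transversions (purine↔pyrimidine): 6 A→C, 8 T→G, 9 C→G.

3 transitions, 3 transversions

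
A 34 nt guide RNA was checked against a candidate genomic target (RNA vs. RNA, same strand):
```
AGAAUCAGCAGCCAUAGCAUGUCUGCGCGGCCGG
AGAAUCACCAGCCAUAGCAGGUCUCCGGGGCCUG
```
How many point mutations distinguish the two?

5

The sequences differ at bases 8, 20, 25, 28, 33 (1-based) — 5 in total.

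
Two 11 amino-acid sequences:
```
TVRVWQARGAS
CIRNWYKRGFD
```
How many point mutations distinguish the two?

7

Mismatches (1-based): position 1: T→C; position 2: V→I; position 4: V→N; position 6: Q→Y; position 7: A→K; position 10: A→F; position 11: S→D.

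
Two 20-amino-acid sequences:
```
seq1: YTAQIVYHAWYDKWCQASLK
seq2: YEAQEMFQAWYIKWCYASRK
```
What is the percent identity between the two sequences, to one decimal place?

60.0%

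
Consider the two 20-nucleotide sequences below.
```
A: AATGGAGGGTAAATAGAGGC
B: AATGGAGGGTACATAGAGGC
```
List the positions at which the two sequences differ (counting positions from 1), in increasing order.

12

Scanning 1-based: 12: A/C.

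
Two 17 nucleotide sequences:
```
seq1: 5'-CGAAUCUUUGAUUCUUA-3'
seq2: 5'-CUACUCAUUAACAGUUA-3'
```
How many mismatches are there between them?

7

The sequences differ at positions 2, 4, 7, 10, 12, 13, 14 (1-based) — 7 in total.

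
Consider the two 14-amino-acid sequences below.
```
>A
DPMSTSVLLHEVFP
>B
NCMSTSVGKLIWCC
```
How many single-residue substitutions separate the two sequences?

The sequences differ at positions 1, 2, 8, 9, 10, 11, 12, 13, 14 (1-based) — 9 in total.

9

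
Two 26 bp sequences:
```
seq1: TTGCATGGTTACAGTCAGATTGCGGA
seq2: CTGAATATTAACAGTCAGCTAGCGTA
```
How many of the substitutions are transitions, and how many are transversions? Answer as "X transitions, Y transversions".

Mismatches (1-based):
position 1: T→C (pyrimidine→pyrimidine, transition)
position 4: C→A (pyrimidine→purine, transversion)
position 7: G→A (purine→purine, transition)
position 8: G→T (purine→pyrimidine, transversion)
position 10: T→A (pyrimidine→purine, transversion)
position 19: A→C (purine→pyrimidine, transversion)
position 21: T→A (pyrimidine→purine, transversion)
position 25: G→T (purine→pyrimidine, transversion)

2 transitions, 6 transversions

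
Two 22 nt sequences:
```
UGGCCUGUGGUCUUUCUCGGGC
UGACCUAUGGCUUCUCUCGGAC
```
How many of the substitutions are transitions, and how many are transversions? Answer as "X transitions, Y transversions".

6 transitions, 0 transversions

Transitions (purine↔purine or pyrimidine↔pyrimidine): 3 G→A, 7 G→A, 11 U→C, 12 C→U, 14 U→C, 21 G→A.
Transversions (purine↔pyrimidine): none.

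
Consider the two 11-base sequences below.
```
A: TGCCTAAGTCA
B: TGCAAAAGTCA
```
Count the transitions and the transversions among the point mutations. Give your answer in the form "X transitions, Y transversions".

Mismatches (1-based):
base 4: C→A (pyrimidine→purine, transversion)
base 5: T→A (pyrimidine→purine, transversion)

0 transitions, 2 transversions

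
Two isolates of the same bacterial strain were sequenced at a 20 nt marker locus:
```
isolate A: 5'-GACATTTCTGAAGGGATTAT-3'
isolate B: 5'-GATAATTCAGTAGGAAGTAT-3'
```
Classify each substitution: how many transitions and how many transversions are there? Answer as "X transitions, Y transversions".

2 transitions, 4 transversions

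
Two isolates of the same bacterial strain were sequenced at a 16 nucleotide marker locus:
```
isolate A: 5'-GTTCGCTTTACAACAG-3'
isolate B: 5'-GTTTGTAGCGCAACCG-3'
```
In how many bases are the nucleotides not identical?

Comparing position by position, 7 bases differ: 4 (C/T), 6 (C/T), 7 (T/A), 8 (T/G), 9 (T/C), 10 (A/G), 15 (A/C).

7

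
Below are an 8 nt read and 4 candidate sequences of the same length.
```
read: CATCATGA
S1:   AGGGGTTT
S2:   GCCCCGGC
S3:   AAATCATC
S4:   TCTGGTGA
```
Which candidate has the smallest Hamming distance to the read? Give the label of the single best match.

S1 differs at 7 bases; S2 differs at 6 bases; S3 differs at 7 bases; S4 differs at 4 bases. The closest is S4.

S4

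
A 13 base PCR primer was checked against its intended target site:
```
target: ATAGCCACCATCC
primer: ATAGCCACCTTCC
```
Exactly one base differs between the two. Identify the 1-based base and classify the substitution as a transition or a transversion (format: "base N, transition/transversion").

Base 10 changes A→T. A is a purine and T is a pyrimidine, so this is a transversion.

base 10, transversion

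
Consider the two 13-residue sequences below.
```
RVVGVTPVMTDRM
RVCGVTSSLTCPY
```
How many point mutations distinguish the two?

Mismatches (1-based): position 3: V→C; position 7: P→S; position 8: V→S; position 9: M→L; position 11: D→C; position 12: R→P; position 13: M→Y.

7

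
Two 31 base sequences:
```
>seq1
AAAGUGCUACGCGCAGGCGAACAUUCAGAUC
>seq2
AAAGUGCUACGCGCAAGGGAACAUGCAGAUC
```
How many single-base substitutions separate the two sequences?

3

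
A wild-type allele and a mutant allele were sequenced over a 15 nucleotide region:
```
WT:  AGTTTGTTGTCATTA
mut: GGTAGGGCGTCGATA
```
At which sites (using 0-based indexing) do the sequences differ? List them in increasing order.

Scanning 0-based: 0: A/G; 3: T/A; 4: T/G; 6: T/G; 7: T/C; 11: A/G; 12: T/A.

0, 3, 4, 6, 7, 11, 12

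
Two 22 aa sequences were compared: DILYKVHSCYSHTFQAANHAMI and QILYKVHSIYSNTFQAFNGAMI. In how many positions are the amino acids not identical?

Mismatches (1-based): position 1: D→Q; position 9: C→I; position 12: H→N; position 17: A→F; position 19: H→G.

5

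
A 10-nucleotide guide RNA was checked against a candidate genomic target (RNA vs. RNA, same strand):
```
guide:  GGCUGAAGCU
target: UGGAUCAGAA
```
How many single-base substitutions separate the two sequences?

7

The sequences differ at sites 1, 3, 4, 5, 6, 9, 10 (1-based) — 7 in total.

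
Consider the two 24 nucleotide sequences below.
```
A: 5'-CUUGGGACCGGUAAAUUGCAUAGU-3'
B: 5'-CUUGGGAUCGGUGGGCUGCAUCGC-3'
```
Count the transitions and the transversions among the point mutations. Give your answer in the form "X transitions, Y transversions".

6 transitions, 1 transversion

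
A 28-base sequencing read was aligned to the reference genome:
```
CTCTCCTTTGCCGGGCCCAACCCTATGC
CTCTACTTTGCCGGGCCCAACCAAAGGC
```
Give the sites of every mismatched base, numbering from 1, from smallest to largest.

5, 23, 24, 26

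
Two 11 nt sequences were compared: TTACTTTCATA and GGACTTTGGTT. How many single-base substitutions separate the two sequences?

5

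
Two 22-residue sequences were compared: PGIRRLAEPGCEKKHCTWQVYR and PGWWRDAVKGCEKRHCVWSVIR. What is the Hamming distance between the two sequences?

Comparing position by position, 9 positions differ: 3 (I/W), 4 (R/W), 6 (L/D), 8 (E/V), 9 (P/K), 14 (K/R), 17 (T/V), 19 (Q/S), 21 (Y/I).

9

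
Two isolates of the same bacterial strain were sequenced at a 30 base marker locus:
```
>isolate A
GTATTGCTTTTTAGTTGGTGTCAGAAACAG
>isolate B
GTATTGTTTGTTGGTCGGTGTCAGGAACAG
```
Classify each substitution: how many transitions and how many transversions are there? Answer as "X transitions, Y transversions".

4 transitions, 1 transversion

Mismatches (1-based):
base 7: C→T (pyrimidine→pyrimidine, transition)
base 10: T→G (pyrimidine→purine, transversion)
base 13: A→G (purine→purine, transition)
base 16: T→C (pyrimidine→pyrimidine, transition)
base 25: A→G (purine→purine, transition)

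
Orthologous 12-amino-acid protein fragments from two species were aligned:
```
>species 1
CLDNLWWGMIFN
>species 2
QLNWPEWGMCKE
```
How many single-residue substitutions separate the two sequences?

The sequences differ at residues 1, 3, 4, 5, 6, 10, 11, 12 (1-based) — 8 in total.

8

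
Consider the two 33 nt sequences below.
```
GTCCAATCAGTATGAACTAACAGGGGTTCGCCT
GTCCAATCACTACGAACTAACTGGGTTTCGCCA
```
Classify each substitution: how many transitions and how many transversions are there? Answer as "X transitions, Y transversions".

1 transition, 4 transversions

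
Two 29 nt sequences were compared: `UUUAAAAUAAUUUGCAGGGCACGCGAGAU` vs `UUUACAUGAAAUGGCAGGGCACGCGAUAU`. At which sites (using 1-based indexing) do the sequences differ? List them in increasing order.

5, 7, 8, 11, 13, 27

Scanning 1-based: 5: A/C; 7: A/U; 8: U/G; 11: U/A; 13: U/G; 27: G/U.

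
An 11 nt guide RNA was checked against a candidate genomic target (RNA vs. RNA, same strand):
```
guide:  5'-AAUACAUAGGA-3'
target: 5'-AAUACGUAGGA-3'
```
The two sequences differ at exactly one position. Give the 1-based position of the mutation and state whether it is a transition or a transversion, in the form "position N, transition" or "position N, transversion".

Position 6 changes A→G. A is a purine and G is a purine, so this is a transition.

position 6, transition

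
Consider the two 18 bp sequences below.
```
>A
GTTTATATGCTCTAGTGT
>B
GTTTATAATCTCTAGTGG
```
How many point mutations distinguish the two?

Comparing position by position, 3 bases differ: 8 (T/A), 9 (G/T), 18 (T/G).

3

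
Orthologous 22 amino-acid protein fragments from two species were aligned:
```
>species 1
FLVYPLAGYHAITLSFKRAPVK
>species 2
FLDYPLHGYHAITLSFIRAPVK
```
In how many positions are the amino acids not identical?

The sequences differ at positions 3, 7, 17 (1-based) — 3 in total.

3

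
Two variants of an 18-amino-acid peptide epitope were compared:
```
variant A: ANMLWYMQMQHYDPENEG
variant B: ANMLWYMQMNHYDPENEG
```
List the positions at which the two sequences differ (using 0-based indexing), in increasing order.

9

Scanning 0-based: 9: Q/N.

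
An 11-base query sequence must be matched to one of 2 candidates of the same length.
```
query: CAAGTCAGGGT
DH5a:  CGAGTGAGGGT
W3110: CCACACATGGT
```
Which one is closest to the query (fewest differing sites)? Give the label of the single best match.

DH5a

DH5a differs at 2 sites; W3110 differs at 4 sites. The closest is DH5a.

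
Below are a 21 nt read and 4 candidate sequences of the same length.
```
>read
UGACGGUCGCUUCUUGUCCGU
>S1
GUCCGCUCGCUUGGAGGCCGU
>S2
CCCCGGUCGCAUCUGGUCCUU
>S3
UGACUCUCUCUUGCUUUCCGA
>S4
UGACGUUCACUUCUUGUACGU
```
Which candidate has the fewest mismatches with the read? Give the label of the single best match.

S4

S1 differs at 8 sites; S2 differs at 6 sites; S3 differs at 7 sites; S4 differs at 3 sites. The closest is S4.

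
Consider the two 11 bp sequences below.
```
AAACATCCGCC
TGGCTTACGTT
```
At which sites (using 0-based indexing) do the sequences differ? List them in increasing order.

0, 1, 2, 4, 6, 9, 10

Scanning 0-based: 0: A/T; 1: A/G; 2: A/G; 4: A/T; 6: C/A; 9: C/T; 10: C/T.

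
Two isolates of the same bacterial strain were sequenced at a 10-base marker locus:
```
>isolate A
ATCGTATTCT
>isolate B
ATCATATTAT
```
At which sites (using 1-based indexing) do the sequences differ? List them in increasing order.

4, 9

Differences at site 4 (G→A), site 9 (C→A).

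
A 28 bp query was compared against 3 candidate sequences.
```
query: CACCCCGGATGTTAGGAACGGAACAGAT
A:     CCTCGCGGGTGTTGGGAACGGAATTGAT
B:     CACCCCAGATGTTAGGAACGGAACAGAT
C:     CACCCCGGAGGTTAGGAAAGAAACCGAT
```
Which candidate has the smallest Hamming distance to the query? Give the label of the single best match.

Hamming distances to query — A: 7; B: 1; C: 4.
Smallest is B with 1 mismatch.

B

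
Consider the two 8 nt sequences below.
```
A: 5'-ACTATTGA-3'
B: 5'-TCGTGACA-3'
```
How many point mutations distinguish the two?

6

Comparing position by position, 6 positions differ: 1 (A/T), 3 (T/G), 4 (A/T), 5 (T/G), 6 (T/A), 7 (G/C).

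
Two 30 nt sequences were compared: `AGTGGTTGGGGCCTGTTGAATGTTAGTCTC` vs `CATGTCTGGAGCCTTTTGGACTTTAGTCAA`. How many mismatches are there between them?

Comparing position by position, 11 positions differ: 1 (A/C), 2 (G/A), 5 (G/T), 6 (T/C), 10 (G/A), 15 (G/T), 19 (A/G), 21 (T/C), 22 (G/T), 29 (T/A), 30 (C/A).

11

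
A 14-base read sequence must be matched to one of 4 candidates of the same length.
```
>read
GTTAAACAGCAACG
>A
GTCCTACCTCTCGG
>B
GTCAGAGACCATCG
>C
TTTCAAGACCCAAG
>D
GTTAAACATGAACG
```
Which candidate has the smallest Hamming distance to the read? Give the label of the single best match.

D

Hamming distances to read — A: 8; B: 5; C: 6; D: 2.
Smallest is D with 2 mismatches.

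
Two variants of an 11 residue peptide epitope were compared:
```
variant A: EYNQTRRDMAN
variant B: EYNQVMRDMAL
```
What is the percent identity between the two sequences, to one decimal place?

72.7%

Mismatches at positions 5, 6, 11 (1-based): 3 of 11.
Identical positions: 8/11 = 72.73% → 72.7%.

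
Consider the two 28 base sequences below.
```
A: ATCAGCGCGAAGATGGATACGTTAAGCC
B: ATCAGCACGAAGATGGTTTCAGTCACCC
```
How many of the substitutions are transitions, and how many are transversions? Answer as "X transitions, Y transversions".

Mismatches (1-based):
site 7: G→A (purine→purine, transition)
site 17: A→T (purine→pyrimidine, transversion)
site 19: A→T (purine→pyrimidine, transversion)
site 21: G→A (purine→purine, transition)
site 22: T→G (pyrimidine→purine, transversion)
site 24: A→C (purine→pyrimidine, transversion)
site 26: G→C (purine→pyrimidine, transversion)

2 transitions, 5 transversions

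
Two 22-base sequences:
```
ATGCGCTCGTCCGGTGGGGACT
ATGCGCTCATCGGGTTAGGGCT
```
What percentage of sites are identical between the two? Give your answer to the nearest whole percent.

77%

5 positions differ (9, 12, 16, 17, 20), so 17 of 22 match: 17/22 = 77.27%.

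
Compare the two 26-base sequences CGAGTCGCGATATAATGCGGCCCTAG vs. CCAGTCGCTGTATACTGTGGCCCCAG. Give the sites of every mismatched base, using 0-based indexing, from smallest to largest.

Differences at site 1 (G→C), site 8 (G→T), site 9 (A→G), site 14 (A→C), site 17 (C→T), site 23 (T→C).

1, 8, 9, 14, 17, 23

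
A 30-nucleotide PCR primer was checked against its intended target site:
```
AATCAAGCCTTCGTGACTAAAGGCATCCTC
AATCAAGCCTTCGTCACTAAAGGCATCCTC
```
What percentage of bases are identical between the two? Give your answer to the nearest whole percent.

Mismatch at position 15 (1-based): 1 of 30.
Identical positions: 29/30 = 96.67% → 97%.

97%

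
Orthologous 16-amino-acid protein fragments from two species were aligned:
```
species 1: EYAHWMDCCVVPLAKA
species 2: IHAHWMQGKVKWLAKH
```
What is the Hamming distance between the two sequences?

8

Comparing position by position, 8 positions differ: 1 (E/I), 2 (Y/H), 7 (D/Q), 8 (C/G), 9 (C/K), 11 (V/K), 12 (P/W), 16 (A/H).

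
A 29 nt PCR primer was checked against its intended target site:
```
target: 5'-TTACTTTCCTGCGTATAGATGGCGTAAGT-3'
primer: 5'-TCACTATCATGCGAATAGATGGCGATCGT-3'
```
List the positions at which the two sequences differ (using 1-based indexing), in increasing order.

2, 6, 9, 14, 25, 26, 27

Differences at position 2 (T→C), position 6 (T→A), position 9 (C→A), position 14 (T→A), position 25 (T→A), position 26 (A→T), position 27 (A→C).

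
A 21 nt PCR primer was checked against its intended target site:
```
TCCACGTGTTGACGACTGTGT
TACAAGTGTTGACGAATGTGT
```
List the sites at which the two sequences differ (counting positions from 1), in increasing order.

Scanning 1-based: 2: C/A; 5: C/A; 16: C/A.

2, 5, 16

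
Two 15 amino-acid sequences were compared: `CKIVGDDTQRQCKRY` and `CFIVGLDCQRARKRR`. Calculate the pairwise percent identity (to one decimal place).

60.0%

Mismatches at positions 2, 6, 8, 11, 12, 15 (1-based): 6 of 15.
Identical positions: 9/15 = 60% → 60.0%.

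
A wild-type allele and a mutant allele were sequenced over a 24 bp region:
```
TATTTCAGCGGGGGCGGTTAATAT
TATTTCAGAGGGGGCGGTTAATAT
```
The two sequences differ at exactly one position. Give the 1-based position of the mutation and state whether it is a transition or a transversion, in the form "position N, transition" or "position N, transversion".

The sequences differ only at position 9: C→A (pyrimidine→purine), a transversion.

position 9, transversion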